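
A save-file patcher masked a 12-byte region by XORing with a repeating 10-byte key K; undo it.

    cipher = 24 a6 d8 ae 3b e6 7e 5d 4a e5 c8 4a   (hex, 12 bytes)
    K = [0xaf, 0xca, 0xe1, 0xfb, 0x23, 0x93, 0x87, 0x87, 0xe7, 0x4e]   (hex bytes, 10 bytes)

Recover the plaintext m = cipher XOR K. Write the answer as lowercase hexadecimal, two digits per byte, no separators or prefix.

8b6c39551875f9daadab6780

The 10-byte key repeats, so the effective keystream is af ca e1 fb 23 93 87 87 e7 4e af ca.
byte 0: 24 ⊕ af = 8b
byte 1: a6 ⊕ ca = 6c
byte 2: d8 ⊕ e1 = 39
byte 3: ae ⊕ fb = 55
byte 4: 3b ⊕ 23 = 18
byte 5: e6 ⊕ 93 = 75
byte 6: 7e ⊕ 87 = f9
byte 7: 5d ⊕ 87 = da
byte 8: 4a ⊕ e7 = ad
byte 9: e5 ⊕ 4e = ab
byte 10: c8 ⊕ af = 67
byte 11: 4a ⊕ ca = 80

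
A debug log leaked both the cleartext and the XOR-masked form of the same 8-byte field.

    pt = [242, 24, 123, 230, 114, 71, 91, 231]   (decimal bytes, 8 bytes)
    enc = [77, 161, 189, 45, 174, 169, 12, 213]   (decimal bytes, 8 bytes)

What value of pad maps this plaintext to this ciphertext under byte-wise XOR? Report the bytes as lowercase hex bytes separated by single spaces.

Since enc = pt ⊕ pad, XORing both sides with pt gives pad = pt ⊕ enc.
byte 0: 11110010 xor 01001101 = 10111111
byte 1: 00011000 xor 10100001 = 10111001
byte 2: 01111011 xor 10111101 = 11000110
byte 3: 11100110 xor 00101101 = 11001011
byte 4: 01110010 xor 10101110 = 11011100
byte 5: 01000111 xor 10101001 = 11101110
byte 6: 01011011 xor 00001100 = 01010111
byte 7: 11100111 xor 11010101 = 00110010

bf b9 c6 cb dc ee 57 32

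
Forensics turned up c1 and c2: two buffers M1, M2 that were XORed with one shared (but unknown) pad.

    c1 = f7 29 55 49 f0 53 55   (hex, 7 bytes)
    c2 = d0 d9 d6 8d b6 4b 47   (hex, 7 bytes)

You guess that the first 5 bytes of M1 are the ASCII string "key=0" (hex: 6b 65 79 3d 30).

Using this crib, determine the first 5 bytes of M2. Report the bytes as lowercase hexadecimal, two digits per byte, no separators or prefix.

First, c1 ⊕ c2 = (M1 ⊕ K) ⊕ (M2 ⊕ K) = M1 ⊕ M2, so the key drops out. Then M2 = (M1 ⊕ M2) ⊕ M1 over the first 5 bytes.
byte 0: (f7 ^ d0) ^ 6b = 27 ^ 6b = 4c
byte 1: (29 ^ d9) ^ 65 = f0 ^ 65 = 95
byte 2: (55 ^ d6) ^ 79 = 83 ^ 79 = fa
byte 3: (49 ^ 8d) ^ 3d = c4 ^ 3d = f9
byte 4: (f0 ^ b6) ^ 30 = 46 ^ 30 = 76

4c95faf976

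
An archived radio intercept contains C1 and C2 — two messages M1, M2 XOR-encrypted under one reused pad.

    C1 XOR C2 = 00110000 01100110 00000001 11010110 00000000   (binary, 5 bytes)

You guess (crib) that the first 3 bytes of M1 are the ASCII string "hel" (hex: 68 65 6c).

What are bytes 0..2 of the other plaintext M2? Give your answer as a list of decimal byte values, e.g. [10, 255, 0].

[88, 3, 109]

Since C1 ⊕ C2 = M1 ⊕ M2, XORing with the guessed M1 bytes yields the corresponding M2 bytes: M2 = (C1 ⊕ C2) ⊕ M1.
30 XOR 68 = 58
66 XOR 65 = 03
01 XOR 6c = 6d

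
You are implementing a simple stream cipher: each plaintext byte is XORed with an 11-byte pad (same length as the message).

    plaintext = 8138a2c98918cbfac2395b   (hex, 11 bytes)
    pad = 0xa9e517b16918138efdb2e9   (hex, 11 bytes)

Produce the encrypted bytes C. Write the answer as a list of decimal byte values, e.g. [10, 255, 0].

XOR is its own inverse, so applying the key byte-wise gives the result directly.
129 ⊕ 169 =  40
 56 ⊕ 229 = 221
162 ⊕  23 = 181
201 ⊕ 177 = 120
137 ⊕ 105 = 224
 24 ⊕  24 =   0
203 ⊕  19 = 216
250 ⊕ 142 = 116
194 ⊕ 253 =  63
 57 ⊕ 178 = 139
 91 ⊕ 233 = 178

[40, 221, 181, 120, 224, 0, 216, 116, 63, 139, 178]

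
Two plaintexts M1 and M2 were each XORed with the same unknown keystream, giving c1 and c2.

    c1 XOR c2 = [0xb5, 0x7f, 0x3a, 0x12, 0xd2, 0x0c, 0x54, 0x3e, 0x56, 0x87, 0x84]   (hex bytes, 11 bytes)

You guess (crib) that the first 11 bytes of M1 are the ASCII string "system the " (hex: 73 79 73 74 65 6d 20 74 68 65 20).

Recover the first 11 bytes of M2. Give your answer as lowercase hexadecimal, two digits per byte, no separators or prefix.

Since c1 ⊕ c2 = M1 ⊕ M2, XORing with the guessed M1 bytes yields the corresponding M2 bytes: M2 = (c1 ⊕ c2) ⊕ M1.
b5 ^ 73 = c6
7f ^ 79 = 06
3a ^ 73 = 49
12 ^ 74 = 66
d2 ^ 65 = b7
0c ^ 6d = 61
54 ^ 20 = 74
3e ^ 74 = 4a
56 ^ 68 = 3e
87 ^ 65 = e2
84 ^ 20 = a4

c6064966b761744a3ee2a4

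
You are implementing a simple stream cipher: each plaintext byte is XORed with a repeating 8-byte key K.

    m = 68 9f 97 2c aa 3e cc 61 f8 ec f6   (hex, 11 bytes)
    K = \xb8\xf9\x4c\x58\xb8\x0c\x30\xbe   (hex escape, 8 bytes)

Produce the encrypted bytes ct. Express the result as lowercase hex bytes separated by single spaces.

d0 66 db 74 12 32 fc df 40 15 ba

The 8-byte key repeats, so the effective keystream is b8 f9 4c 58 b8 0c 30 be b8 f9 4c.
byte 0: 68 xor b8 = d0
byte 1: 9f xor f9 = 66
byte 2: 97 xor 4c = db
byte 3: 2c xor 58 = 74
byte 4: aa xor b8 = 12
byte 5: 3e xor 0c = 32
byte 6: cc xor 30 = fc
byte 7: 61 xor be = df
byte 8: f8 xor b8 = 40
byte 9: ec xor f9 = 15
byte 10: f6 xor 4c = ba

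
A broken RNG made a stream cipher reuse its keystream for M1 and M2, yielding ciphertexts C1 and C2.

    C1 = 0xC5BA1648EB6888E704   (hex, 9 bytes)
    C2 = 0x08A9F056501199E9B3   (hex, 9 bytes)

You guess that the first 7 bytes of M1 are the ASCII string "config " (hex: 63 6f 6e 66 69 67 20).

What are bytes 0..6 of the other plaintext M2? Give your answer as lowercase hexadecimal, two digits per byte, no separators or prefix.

First, C1 ⊕ C2 = (M1 ⊕ K) ⊕ (M2 ⊕ K) = M1 ⊕ M2, so the key drops out. Then M2 = (M1 ⊕ M2) ⊕ M1 over the first 7 bytes.
byte 0: (c5 xor 08) xor 63 = cd xor 63 = ae
byte 1: (ba xor a9) xor 6f = 13 xor 6f = 7c
byte 2: (16 xor f0) xor 6e = e6 xor 6e = 88
byte 3: (48 xor 56) xor 66 = 1e xor 66 = 78
byte 4: (eb xor 50) xor 69 = bb xor 69 = d2
byte 5: (68 xor 11) xor 67 = 79 xor 67 = 1e
byte 6: (88 xor 99) xor 20 = 11 xor 20 = 31

ae7c8878d21e31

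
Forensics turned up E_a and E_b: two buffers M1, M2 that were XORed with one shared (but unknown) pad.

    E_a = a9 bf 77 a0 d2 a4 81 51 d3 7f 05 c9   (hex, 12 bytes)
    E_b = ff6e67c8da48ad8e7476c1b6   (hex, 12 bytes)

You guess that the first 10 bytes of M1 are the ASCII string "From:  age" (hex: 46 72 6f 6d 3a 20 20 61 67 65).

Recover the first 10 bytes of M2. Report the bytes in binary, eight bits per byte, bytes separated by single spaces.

00010000 10100011 01111111 00000101 00110010 11001100 00001100 10111110 11000000 01101100

First, E_a ⊕ E_b = (M1 ⊕ K) ⊕ (M2 ⊕ K) = M1 ⊕ M2, so the key drops out. Then M2 = (M1 ⊕ M2) ⊕ M1 over the first 10 bytes.
byte 0: (a9 XOR ff) XOR 46 = 56 XOR 46 = 10
byte 1: (bf XOR 6e) XOR 72 = d1 XOR 72 = a3
byte 2: (77 XOR 67) XOR 6f = 10 XOR 6f = 7f
byte 3: (a0 XOR c8) XOR 6d = 68 XOR 6d = 05
byte 4: (d2 XOR da) XOR 3a = 08 XOR 3a = 32
byte 5: (a4 XOR 48) XOR 20 = ec XOR 20 = cc
byte 6: (81 XOR ad) XOR 20 = 2c XOR 20 = 0c
byte 7: (51 XOR 8e) XOR 61 = df XOR 61 = be
byte 8: (d3 XOR 74) XOR 67 = a7 XOR 67 = c0
byte 9: (7f XOR 76) XOR 65 = 09 XOR 65 = 6c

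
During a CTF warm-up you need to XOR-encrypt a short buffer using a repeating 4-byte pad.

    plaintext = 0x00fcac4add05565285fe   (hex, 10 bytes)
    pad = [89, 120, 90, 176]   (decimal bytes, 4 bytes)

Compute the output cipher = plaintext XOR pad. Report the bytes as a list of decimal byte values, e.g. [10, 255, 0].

[89, 132, 246, 250, 132, 125, 12, 226, 220, 134]

The 4-byte key repeats, so the effective keystream is 59 78 5a b0 59 78 5a b0 59 78.
byte 0: 00000000 xor 01011001 = 01011001
byte 1: 11111100 xor 01111000 = 10000100
byte 2: 10101100 xor 01011010 = 11110110
byte 3: 01001010 xor 10110000 = 11111010
byte 4: 11011101 xor 01011001 = 10000100
byte 5: 00000101 xor 01111000 = 01111101
byte 6: 01010110 xor 01011010 = 00001100
byte 7: 01010010 xor 10110000 = 11100010
byte 8: 10000101 xor 01011001 = 11011100
byte 9: 11111110 xor 01111000 = 10000110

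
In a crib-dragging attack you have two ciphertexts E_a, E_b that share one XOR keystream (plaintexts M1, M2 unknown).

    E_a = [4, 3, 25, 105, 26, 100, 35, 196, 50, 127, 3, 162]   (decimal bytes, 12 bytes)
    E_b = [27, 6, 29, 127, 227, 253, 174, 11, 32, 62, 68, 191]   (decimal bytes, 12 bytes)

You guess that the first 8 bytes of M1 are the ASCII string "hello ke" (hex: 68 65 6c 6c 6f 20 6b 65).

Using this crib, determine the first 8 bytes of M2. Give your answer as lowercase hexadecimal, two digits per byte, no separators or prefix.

7760687a96b9e6aa

First, E_a ⊕ E_b = (M1 ⊕ K) ⊕ (M2 ⊕ K) = M1 ⊕ M2, so the key drops out. Then M2 = (M1 ⊕ M2) ⊕ M1 over the first 8 bytes.
byte 0: (04 ^ 1b) ^ 68 = 1f ^ 68 = 77
byte 1: (03 ^ 06) ^ 65 = 05 ^ 65 = 60
byte 2: (19 ^ 1d) ^ 6c = 04 ^ 6c = 68
byte 3: (69 ^ 7f) ^ 6c = 16 ^ 6c = 7a
byte 4: (1a ^ e3) ^ 6f = f9 ^ 6f = 96
byte 5: (64 ^ fd) ^ 20 = 99 ^ 20 = b9
byte 6: (23 ^ ae) ^ 6b = 8d ^ 6b = e6
byte 7: (c4 ^ 0b) ^ 65 = cf ^ 65 = aa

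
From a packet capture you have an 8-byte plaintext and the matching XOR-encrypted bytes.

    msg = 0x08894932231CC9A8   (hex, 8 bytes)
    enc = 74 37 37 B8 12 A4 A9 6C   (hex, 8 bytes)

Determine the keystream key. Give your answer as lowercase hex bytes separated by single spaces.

Since enc = msg ⊕ key, XORing both sides with msg gives key = msg ⊕ enc.
byte 0: 00001000 XOR 01110100 = 01111100
byte 1: 10001001 XOR 00110111 = 10111110
byte 2: 01001001 XOR 00110111 = 01111110
byte 3: 00110010 XOR 10111000 = 10001010
byte 4: 00100011 XOR 00010010 = 00110001
byte 5: 00011100 XOR 10100100 = 10111000
byte 6: 11001001 XOR 10101001 = 01100000
byte 7: 10101000 XOR 01101100 = 11000100

7c be 7e 8a 31 b8 60 c4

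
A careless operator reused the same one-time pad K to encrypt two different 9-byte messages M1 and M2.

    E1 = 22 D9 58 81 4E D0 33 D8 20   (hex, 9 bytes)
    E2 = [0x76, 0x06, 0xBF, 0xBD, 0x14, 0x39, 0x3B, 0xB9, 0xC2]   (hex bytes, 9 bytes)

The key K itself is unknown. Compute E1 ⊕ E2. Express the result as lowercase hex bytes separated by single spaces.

E1 ⊕ E2 = (M1 ⊕ K) ⊕ (M2 ⊕ K) = M1 ⊕ M2 — the shared key cancels under XOR.
byte 0:  34 ⊕ 118 =  84
byte 1: 217 ⊕   6 = 223
byte 2:  88 ⊕ 191 = 231
byte 3: 129 ⊕ 189 =  60
byte 4:  78 ⊕  20 =  90
byte 5: 208 ⊕  57 = 233
byte 6:  51 ⊕  59 =   8
byte 7: 216 ⊕ 185 =  97
byte 8:  32 ⊕ 194 = 226

54 df e7 3c 5a e9 08 61 e2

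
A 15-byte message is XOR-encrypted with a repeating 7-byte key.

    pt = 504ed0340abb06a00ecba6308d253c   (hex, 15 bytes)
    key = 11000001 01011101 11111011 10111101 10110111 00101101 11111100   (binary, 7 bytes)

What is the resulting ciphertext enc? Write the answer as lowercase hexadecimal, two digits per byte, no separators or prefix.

91132b89bd96fa6153301b87a0d9fd

The 7-byte key repeats, so the effective keystream is c1 5d fb bd b7 2d fc c1 5d fb bd b7 2d fc c1.
byte 0:  80 ^ 193 = 145
byte 1:  78 ^  93 =  19
byte 2: 208 ^ 251 =  43
byte 3:  52 ^ 189 = 137
byte 4:  10 ^ 183 = 189
byte 5: 187 ^  45 = 150
byte 6:   6 ^ 252 = 250
byte 7: 160 ^ 193 =  97
byte 8:  14 ^  93 =  83
byte 9: 203 ^ 251 =  48
byte 10: 166 ^ 189 =  27
byte 11:  48 ^ 183 = 135
byte 12: 141 ^  45 = 160
byte 13:  37 ^ 252 = 217
byte 14:  60 ^ 193 = 253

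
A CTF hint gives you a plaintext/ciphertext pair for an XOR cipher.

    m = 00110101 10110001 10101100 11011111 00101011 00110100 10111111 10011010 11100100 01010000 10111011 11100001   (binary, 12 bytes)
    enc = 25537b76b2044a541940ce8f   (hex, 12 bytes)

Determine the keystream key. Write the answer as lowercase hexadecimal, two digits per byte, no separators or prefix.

Since enc = m ⊕ key, XORing both sides with m gives key = m ⊕ enc.
35 xor 25 = 10
b1 xor 53 = e2
ac xor 7b = d7
df xor 76 = a9
2b xor b2 = 99
34 xor 04 = 30
bf xor 4a = f5
9a xor 54 = ce
e4 xor 19 = fd
50 xor 40 = 10
bb xor ce = 75
e1 xor 8f = 6e

10e2d7a99930f5cefd10756e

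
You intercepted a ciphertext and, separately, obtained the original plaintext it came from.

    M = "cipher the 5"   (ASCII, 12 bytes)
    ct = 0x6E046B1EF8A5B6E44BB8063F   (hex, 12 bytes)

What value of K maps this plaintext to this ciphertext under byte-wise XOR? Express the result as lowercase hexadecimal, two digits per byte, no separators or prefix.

0d6d1b769dd7969023dd260a

Since ct = M ⊕ K, XORing both sides with M gives K = M ⊕ ct.
01100011 XOR 01101110 = 00001101
01101001 XOR 00000100 = 01101101
01110000 XOR 01101011 = 00011011
01101000 XOR 00011110 = 01110110
01100101 XOR 11111000 = 10011101
01110010 XOR 10100101 = 11010111
00100000 XOR 10110110 = 10010110
01110100 XOR 11100100 = 10010000
01101000 XOR 01001011 = 00100011
01100101 XOR 10111000 = 11011101
00100000 XOR 00000110 = 00100110
00110101 XOR 00111111 = 00001010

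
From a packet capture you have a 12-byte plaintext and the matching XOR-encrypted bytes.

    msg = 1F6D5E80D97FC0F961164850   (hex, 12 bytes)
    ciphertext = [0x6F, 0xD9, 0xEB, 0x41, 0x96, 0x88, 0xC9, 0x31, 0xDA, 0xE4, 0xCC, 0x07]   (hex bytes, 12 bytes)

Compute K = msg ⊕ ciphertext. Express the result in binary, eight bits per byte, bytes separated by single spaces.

01110000 10110100 10110101 11000001 01001111 11110111 00001001 11001000 10111011 11110010 10000100 01010111

Since ciphertext = msg ⊕ K, XORing both sides with msg gives K = msg ⊕ ciphertext.
1f xor 6f = 70
6d xor d9 = b4
5e xor eb = b5
80 xor 41 = c1
d9 xor 96 = 4f
7f xor 88 = f7
c0 xor c9 = 09
f9 xor 31 = c8
61 xor da = bb
16 xor e4 = f2
48 xor cc = 84
50 xor 07 = 57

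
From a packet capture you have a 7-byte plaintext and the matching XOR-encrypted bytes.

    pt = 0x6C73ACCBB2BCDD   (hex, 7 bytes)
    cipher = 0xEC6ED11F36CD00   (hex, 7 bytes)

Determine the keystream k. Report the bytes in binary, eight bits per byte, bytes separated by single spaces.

10000000 00011101 01111101 11010100 10000100 01110001 11011101

Since cipher = pt ⊕ k, XORing both sides with pt gives k = pt ⊕ cipher.
6c ^ ec = 80
73 ^ 6e = 1d
ac ^ d1 = 7d
cb ^ 1f = d4
b2 ^ 36 = 84
bc ^ cd = 71
dd ^ 00 = dd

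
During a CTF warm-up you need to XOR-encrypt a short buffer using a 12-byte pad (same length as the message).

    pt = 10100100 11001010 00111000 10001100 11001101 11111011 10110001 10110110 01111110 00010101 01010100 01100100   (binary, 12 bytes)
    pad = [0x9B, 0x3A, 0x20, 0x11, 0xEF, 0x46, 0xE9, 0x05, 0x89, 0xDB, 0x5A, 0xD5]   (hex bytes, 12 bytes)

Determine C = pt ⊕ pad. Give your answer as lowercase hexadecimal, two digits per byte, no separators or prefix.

XOR is its own inverse, so applying the key byte-wise gives the result directly.
10100100 XOR 10011011 = 00111111
11001010 XOR 00111010 = 11110000
00111000 XOR 00100000 = 00011000
10001100 XOR 00010001 = 10011101
11001101 XOR 11101111 = 00100010
11111011 XOR 01000110 = 10111101
10110001 XOR 11101001 = 01011000
10110110 XOR 00000101 = 10110011
01111110 XOR 10001001 = 11110111
00010101 XOR 11011011 = 11001110
01010100 XOR 01011010 = 00001110
01100100 XOR 11010101 = 10110001

3ff0189d22bd58b3f7ce0eb1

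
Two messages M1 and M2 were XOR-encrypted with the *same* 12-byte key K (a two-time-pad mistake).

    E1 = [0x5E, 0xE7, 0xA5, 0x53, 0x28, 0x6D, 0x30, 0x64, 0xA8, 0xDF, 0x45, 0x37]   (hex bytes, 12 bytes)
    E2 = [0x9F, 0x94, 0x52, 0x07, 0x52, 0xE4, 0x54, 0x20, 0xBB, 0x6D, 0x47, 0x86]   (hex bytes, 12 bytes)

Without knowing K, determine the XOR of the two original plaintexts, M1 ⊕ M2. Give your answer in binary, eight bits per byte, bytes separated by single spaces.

11000001 01110011 11110111 01010100 01111010 10001001 01100100 01000100 00010011 10110010 00000010 10110001

E1 ⊕ E2 = (M1 ⊕ K) ⊕ (M2 ⊕ K) = M1 ⊕ M2 — the shared key cancels under XOR.
5e XOR 9f = c1
e7 XOR 94 = 73
a5 XOR 52 = f7
53 XOR 07 = 54
28 XOR 52 = 7a
6d XOR e4 = 89
30 XOR 54 = 64
64 XOR 20 = 44
a8 XOR bb = 13
df XOR 6d = b2
45 XOR 47 = 02
37 XOR 86 = b1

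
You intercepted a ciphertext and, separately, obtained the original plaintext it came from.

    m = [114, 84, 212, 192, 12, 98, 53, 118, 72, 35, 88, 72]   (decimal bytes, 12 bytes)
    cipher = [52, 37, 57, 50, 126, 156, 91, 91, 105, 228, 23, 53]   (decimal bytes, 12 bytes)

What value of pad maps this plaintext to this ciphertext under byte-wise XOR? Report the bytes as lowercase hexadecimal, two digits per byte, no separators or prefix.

4671edf272fe6e2d21c74f7d

Since cipher = m ⊕ pad, XORing both sides with m gives pad = m ⊕ cipher.
72 XOR 34 = 46
54 XOR 25 = 71
d4 XOR 39 = ed
c0 XOR 32 = f2
0c XOR 7e = 72
62 XOR 9c = fe
35 XOR 5b = 6e
76 XOR 5b = 2d
48 XOR 69 = 21
23 XOR e4 = c7
58 XOR 17 = 4f
48 XOR 35 = 7d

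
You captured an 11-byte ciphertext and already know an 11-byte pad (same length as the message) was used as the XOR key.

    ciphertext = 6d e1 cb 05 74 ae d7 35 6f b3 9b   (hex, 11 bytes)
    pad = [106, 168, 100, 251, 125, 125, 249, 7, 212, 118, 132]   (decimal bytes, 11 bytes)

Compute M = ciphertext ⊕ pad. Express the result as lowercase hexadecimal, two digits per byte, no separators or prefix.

0749affe09d32e32bbc51f

109 XOR 106 =   7
225 XOR 168 =  73
203 XOR 100 = 175
  5 XOR 251 = 254
116 XOR 125 =   9
174 XOR 125 = 211
215 XOR 249 =  46
 53 XOR   7 =  50
111 XOR 212 = 187
179 XOR 118 = 197
155 XOR 132 =  31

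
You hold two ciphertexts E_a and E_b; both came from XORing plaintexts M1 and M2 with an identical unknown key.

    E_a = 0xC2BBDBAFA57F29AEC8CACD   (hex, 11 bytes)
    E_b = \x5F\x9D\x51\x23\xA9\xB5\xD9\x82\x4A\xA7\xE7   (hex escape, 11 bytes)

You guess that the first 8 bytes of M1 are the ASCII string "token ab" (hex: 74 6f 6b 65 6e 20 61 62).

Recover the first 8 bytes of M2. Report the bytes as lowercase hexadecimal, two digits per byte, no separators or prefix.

e949e1e962ea914e

First, E_a ⊕ E_b = (M1 ⊕ K) ⊕ (M2 ⊕ K) = M1 ⊕ M2, so the key drops out. Then M2 = (M1 ⊕ M2) ⊕ M1 over the first 8 bytes.
byte 0: (c2 ⊕ 5f) ⊕ 74 = 9d ⊕ 74 = e9
byte 1: (bb ⊕ 9d) ⊕ 6f = 26 ⊕ 6f = 49
byte 2: (db ⊕ 51) ⊕ 6b = 8a ⊕ 6b = e1
byte 3: (af ⊕ 23) ⊕ 65 = 8c ⊕ 65 = e9
byte 4: (a5 ⊕ a9) ⊕ 6e = 0c ⊕ 6e = 62
byte 5: (7f ⊕ b5) ⊕ 20 = ca ⊕ 20 = ea
byte 6: (29 ⊕ d9) ⊕ 61 = f0 ⊕ 61 = 91
byte 7: (ae ⊕ 82) ⊕ 62 = 2c ⊕ 62 = 4e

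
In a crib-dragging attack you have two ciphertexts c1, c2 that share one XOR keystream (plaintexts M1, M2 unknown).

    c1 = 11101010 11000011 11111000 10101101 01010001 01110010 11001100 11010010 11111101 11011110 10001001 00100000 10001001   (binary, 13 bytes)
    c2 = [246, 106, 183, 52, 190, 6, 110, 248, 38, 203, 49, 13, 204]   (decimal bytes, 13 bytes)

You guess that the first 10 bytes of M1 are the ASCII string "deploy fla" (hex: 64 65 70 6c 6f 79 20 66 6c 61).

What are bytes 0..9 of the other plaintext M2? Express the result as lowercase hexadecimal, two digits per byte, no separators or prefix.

First, c1 ⊕ c2 = (M1 ⊕ K) ⊕ (M2 ⊕ K) = M1 ⊕ M2, so the key drops out. Then M2 = (M1 ⊕ M2) ⊕ M1 over the first 10 bytes.
byte 0: (ea ^ f6) ^ 64 = 1c ^ 64 = 78
byte 1: (c3 ^ 6a) ^ 65 = a9 ^ 65 = cc
byte 2: (f8 ^ b7) ^ 70 = 4f ^ 70 = 3f
byte 3: (ad ^ 34) ^ 6c = 99 ^ 6c = f5
byte 4: (51 ^ be) ^ 6f = ef ^ 6f = 80
byte 5: (72 ^ 06) ^ 79 = 74 ^ 79 = 0d
byte 6: (cc ^ 6e) ^ 20 = a2 ^ 20 = 82
byte 7: (d2 ^ f8) ^ 66 = 2a ^ 66 = 4c
byte 8: (fd ^ 26) ^ 6c = db ^ 6c = b7
byte 9: (de ^ cb) ^ 61 = 15 ^ 61 = 74

78cc3ff5800d824cb774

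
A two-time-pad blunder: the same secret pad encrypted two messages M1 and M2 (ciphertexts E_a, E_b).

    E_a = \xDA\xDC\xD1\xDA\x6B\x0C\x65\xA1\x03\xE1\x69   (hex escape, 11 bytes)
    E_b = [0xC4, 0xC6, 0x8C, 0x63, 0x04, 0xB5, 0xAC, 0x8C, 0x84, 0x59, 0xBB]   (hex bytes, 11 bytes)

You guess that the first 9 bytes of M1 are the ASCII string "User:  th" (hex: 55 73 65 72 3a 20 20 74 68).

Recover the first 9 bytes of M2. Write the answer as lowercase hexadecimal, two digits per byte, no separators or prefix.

4b6938cb5599e959ef

First, E_a ⊕ E_b = (M1 ⊕ K) ⊕ (M2 ⊕ K) = M1 ⊕ M2, so the key drops out. Then M2 = (M1 ⊕ M2) ⊕ M1 over the first 9 bytes.
byte 0: (da XOR c4) XOR 55 = 1e XOR 55 = 4b
byte 1: (dc XOR c6) XOR 73 = 1a XOR 73 = 69
byte 2: (d1 XOR 8c) XOR 65 = 5d XOR 65 = 38
byte 3: (da XOR 63) XOR 72 = b9 XOR 72 = cb
byte 4: (6b XOR 04) XOR 3a = 6f XOR 3a = 55
byte 5: (0c XOR b5) XOR 20 = b9 XOR 20 = 99
byte 6: (65 XOR ac) XOR 20 = c9 XOR 20 = e9
byte 7: (a1 XOR 8c) XOR 74 = 2d XOR 74 = 59
byte 8: (03 XOR 84) XOR 68 = 87 XOR 68 = ef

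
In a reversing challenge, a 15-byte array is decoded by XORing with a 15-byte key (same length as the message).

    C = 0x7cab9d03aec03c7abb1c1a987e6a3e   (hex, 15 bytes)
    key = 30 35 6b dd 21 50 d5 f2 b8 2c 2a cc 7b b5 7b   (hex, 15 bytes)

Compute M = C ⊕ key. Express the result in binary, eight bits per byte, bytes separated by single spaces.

01001100 10011110 11110110 11011110 10001111 10010000 11101001 10001000 00000011 00110000 00110000 01010100 00000101 11011111 01000101

01111100 XOR 00110000 = 01001100
10101011 XOR 00110101 = 10011110
10011101 XOR 01101011 = 11110110
00000011 XOR 11011101 = 11011110
10101110 XOR 00100001 = 10001111
11000000 XOR 01010000 = 10010000
00111100 XOR 11010101 = 11101001
01111010 XOR 11110010 = 10001000
10111011 XOR 10111000 = 00000011
00011100 XOR 00101100 = 00110000
00011010 XOR 00101010 = 00110000
10011000 XOR 11001100 = 01010100
01111110 XOR 01111011 = 00000101
01101010 XOR 10110101 = 11011111
00111110 XOR 01111011 = 01000101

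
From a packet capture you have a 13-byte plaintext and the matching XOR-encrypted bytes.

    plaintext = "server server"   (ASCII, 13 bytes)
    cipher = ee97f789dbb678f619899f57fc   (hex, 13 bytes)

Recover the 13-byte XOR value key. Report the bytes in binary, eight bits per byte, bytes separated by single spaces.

10011101 11110010 10000101 11111111 10111110 11000100 01011000 10000101 01111100 11111011 11101001 00110010 10001110

Since cipher = plaintext ⊕ key, XORing both sides with plaintext gives key = plaintext ⊕ cipher.
115 xor 238 = 157
101 xor 151 = 242
114 xor 247 = 133
118 xor 137 = 255
101 xor 219 = 190
114 xor 182 = 196
 32 xor 120 =  88
115 xor 246 = 133
101 xor  25 = 124
114 xor 137 = 251
118 xor 159 = 233
101 xor  87 =  50
114 xor 252 = 142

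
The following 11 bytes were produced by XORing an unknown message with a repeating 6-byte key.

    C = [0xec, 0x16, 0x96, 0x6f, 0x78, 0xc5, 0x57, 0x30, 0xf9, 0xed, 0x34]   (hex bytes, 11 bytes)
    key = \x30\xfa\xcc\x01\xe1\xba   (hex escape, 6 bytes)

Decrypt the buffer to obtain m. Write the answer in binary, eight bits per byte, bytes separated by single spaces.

The 6-byte key repeats, so the effective keystream is 30 fa cc 01 e1 ba 30 fa cc 01 e1.
byte 0: ec XOR 30 = dc
byte 1: 16 XOR fa = ec
byte 2: 96 XOR cc = 5a
byte 3: 6f XOR 01 = 6e
byte 4: 78 XOR e1 = 99
byte 5: c5 XOR ba = 7f
byte 6: 57 XOR 30 = 67
byte 7: 30 XOR fa = ca
byte 8: f9 XOR cc = 35
byte 9: ed XOR 01 = ec
byte 10: 34 XOR e1 = d5

11011100 11101100 01011010 01101110 10011001 01111111 01100111 11001010 00110101 11101100 11010101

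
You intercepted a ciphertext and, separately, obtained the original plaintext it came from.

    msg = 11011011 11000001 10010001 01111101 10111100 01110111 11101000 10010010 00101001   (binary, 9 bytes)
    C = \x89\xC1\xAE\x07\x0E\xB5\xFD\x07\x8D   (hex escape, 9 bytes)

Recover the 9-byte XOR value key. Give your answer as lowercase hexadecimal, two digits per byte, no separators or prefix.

Since C = msg ⊕ key, XORing both sides with msg gives key = msg ⊕ C.
11011011 ^ 10001001 = 01010010
11000001 ^ 11000001 = 00000000
10010001 ^ 10101110 = 00111111
01111101 ^ 00000111 = 01111010
10111100 ^ 00001110 = 10110010
01110111 ^ 10110101 = 11000010
11101000 ^ 11111101 = 00010101
10010010 ^ 00000111 = 10010101
00101001 ^ 10001101 = 10100100

52003f7ab2c21595a4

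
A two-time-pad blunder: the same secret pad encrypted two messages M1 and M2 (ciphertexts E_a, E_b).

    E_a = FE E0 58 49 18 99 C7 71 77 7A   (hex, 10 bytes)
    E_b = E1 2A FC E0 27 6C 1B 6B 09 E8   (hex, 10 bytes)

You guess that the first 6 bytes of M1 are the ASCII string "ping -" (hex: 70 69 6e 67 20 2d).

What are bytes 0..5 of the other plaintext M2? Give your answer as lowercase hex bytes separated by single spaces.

First, E_a ⊕ E_b = (M1 ⊕ K) ⊕ (M2 ⊕ K) = M1 ⊕ M2, so the key drops out. Then M2 = (M1 ⊕ M2) ⊕ M1 over the first 6 bytes.
byte 0: (fe xor e1) xor 70 = 1f xor 70 = 6f
byte 1: (e0 xor 2a) xor 69 = ca xor 69 = a3
byte 2: (58 xor fc) xor 6e = a4 xor 6e = ca
byte 3: (49 xor e0) xor 67 = a9 xor 67 = ce
byte 4: (18 xor 27) xor 20 = 3f xor 20 = 1f
byte 5: (99 xor 6c) xor 2d = f5 xor 2d = d8

6f a3 ca ce 1f d8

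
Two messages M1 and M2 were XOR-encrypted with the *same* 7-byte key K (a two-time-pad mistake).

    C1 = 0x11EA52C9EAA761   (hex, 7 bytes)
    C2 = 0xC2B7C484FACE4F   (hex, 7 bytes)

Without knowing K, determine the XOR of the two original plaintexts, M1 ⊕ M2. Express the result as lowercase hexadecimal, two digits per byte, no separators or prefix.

C1 ⊕ C2 = (M1 ⊕ K) ⊕ (M2 ⊕ K) = M1 ⊕ M2 — the shared key cancels under XOR.
 17 ⊕ 194 = 211
234 ⊕ 183 =  93
 82 ⊕ 196 = 150
201 ⊕ 132 =  77
234 ⊕ 250 =  16
167 ⊕ 206 = 105
 97 ⊕  79 =  46

d35d964d10692e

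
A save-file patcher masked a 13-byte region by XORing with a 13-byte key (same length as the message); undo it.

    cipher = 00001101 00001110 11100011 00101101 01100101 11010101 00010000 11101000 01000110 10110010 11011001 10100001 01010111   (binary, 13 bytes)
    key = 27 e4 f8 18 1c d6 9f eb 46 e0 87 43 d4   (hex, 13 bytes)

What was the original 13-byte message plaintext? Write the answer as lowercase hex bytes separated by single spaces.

2a ea 1b 35 79 03 8f 03 00 52 5e e2 83

XOR is its own inverse, so applying the key byte-wise gives the result directly.
byte 0: 0d ^ 27 = 2a
byte 1: 0e ^ e4 = ea
byte 2: e3 ^ f8 = 1b
byte 3: 2d ^ 18 = 35
byte 4: 65 ^ 1c = 79
byte 5: d5 ^ d6 = 03
byte 6: 10 ^ 9f = 8f
byte 7: e8 ^ eb = 03
byte 8: 46 ^ 46 = 00
byte 9: b2 ^ e0 = 52
byte 10: d9 ^ 87 = 5e
byte 11: a1 ^ 43 = e2
byte 12: 57 ^ d4 = 83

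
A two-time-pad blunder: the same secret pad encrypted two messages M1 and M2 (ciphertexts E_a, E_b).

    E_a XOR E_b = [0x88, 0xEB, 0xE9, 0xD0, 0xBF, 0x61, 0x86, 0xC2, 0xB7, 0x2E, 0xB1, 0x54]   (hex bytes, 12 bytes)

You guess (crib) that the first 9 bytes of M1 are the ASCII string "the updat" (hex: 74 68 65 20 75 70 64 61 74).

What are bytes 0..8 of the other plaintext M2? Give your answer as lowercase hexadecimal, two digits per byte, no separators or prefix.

fc838cf0ca11e2a3c3

Since E_a ⊕ E_b = M1 ⊕ M2, XORing with the guessed M1 bytes yields the corresponding M2 bytes: M2 = (E_a ⊕ E_b) ⊕ M1.
136 ^ 116 = 252
235 ^ 104 = 131
233 ^ 101 = 140
208 ^  32 = 240
191 ^ 117 = 202
 97 ^ 112 =  17
134 ^ 100 = 226
194 ^  97 = 163
183 ^ 116 = 195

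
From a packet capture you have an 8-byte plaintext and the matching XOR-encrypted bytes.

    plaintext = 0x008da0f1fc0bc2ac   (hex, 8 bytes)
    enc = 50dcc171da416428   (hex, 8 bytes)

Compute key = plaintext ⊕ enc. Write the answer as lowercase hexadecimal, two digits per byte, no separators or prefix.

Since enc = plaintext ⊕ key, XORing both sides with plaintext gives key = plaintext ⊕ enc.
00 ⊕ 50 = 50
8d ⊕ dc = 51
a0 ⊕ c1 = 61
f1 ⊕ 71 = 80
fc ⊕ da = 26
0b ⊕ 41 = 4a
c2 ⊕ 64 = a6
ac ⊕ 28 = 84

50516180264aa684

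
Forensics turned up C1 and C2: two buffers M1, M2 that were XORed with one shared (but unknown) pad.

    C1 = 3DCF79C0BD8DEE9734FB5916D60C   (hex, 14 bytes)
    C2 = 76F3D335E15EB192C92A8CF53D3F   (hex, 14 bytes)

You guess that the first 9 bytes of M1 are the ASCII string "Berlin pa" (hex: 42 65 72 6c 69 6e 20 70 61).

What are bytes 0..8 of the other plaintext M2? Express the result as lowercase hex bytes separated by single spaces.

09 59 d8 99 35 bd 7f 75 9c

First, C1 ⊕ C2 = (M1 ⊕ K) ⊕ (M2 ⊕ K) = M1 ⊕ M2, so the key drops out. Then M2 = (M1 ⊕ M2) ⊕ M1 over the first 9 bytes.
byte 0: (3d ^ 76) ^ 42 = 4b ^ 42 = 09
byte 1: (cf ^ f3) ^ 65 = 3c ^ 65 = 59
byte 2: (79 ^ d3) ^ 72 = aa ^ 72 = d8
byte 3: (c0 ^ 35) ^ 6c = f5 ^ 6c = 99
byte 4: (bd ^ e1) ^ 69 = 5c ^ 69 = 35
byte 5: (8d ^ 5e) ^ 6e = d3 ^ 6e = bd
byte 6: (ee ^ b1) ^ 20 = 5f ^ 20 = 7f
byte 7: (97 ^ 92) ^ 70 = 05 ^ 70 = 75
byte 8: (34 ^ c9) ^ 61 = fd ^ 61 = 9c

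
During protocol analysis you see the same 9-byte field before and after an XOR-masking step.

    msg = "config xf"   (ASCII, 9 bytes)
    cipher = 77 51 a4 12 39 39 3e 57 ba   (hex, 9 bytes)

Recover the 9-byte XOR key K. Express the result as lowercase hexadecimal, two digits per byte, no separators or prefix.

Since cipher = msg ⊕ K, XORing both sides with msg gives K = msg ⊕ cipher.
byte 0: 63 xor 77 = 14
byte 1: 6f xor 51 = 3e
byte 2: 6e xor a4 = ca
byte 3: 66 xor 12 = 74
byte 4: 69 xor 39 = 50
byte 5: 67 xor 39 = 5e
byte 6: 20 xor 3e = 1e
byte 7: 78 xor 57 = 2f
byte 8: 66 xor ba = dc

143eca74505e1e2fdc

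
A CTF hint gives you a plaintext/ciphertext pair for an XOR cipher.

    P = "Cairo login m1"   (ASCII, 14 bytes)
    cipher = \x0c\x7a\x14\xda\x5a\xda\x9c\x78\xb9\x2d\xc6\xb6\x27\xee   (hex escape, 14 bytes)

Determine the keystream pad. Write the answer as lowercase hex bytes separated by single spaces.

4f 1b 7d a8 35 fa f0 17 de 44 a8 96 4a df

Since cipher = P ⊕ pad, XORing both sides with P gives pad = P ⊕ cipher.
byte 0: 01000011 ^ 00001100 = 01001111
byte 1: 01100001 ^ 01111010 = 00011011
byte 2: 01101001 ^ 00010100 = 01111101
byte 3: 01110010 ^ 11011010 = 10101000
byte 4: 01101111 ^ 01011010 = 00110101
byte 5: 00100000 ^ 11011010 = 11111010
byte 6: 01101100 ^ 10011100 = 11110000
byte 7: 01101111 ^ 01111000 = 00010111
byte 8: 01100111 ^ 10111001 = 11011110
byte 9: 01101001 ^ 00101101 = 01000100
byte 10: 01101110 ^ 11000110 = 10101000
byte 11: 00100000 ^ 10110110 = 10010110
byte 12: 01101101 ^ 00100111 = 01001010
byte 13: 00110001 ^ 11101110 = 11011111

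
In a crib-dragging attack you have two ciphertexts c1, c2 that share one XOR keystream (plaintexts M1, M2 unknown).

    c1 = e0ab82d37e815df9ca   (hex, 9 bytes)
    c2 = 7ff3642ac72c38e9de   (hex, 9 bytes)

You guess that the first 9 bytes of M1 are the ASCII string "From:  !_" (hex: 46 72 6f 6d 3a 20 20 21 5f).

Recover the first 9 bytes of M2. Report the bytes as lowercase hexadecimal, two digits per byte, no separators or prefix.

d92a8994838d45314b

First, c1 ⊕ c2 = (M1 ⊕ K) ⊕ (M2 ⊕ K) = M1 ⊕ M2, so the key drops out. Then M2 = (M1 ⊕ M2) ⊕ M1 over the first 9 bytes.
byte 0: (e0 ^ 7f) ^ 46 = 9f ^ 46 = d9
byte 1: (ab ^ f3) ^ 72 = 58 ^ 72 = 2a
byte 2: (82 ^ 64) ^ 6f = e6 ^ 6f = 89
byte 3: (d3 ^ 2a) ^ 6d = f9 ^ 6d = 94
byte 4: (7e ^ c7) ^ 3a = b9 ^ 3a = 83
byte 5: (81 ^ 2c) ^ 20 = ad ^ 20 = 8d
byte 6: (5d ^ 38) ^ 20 = 65 ^ 20 = 45
byte 7: (f9 ^ e9) ^ 21 = 10 ^ 21 = 31
byte 8: (ca ^ de) ^ 5f = 14 ^ 5f = 4b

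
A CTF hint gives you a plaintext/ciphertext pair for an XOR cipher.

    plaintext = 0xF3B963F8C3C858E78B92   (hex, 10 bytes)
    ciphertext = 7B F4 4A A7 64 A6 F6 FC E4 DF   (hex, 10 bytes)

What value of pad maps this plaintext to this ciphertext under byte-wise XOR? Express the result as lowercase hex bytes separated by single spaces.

88 4d 29 5f a7 6e ae 1b 6f 4d

Since ciphertext = plaintext ⊕ pad, XORing both sides with plaintext gives pad = plaintext ⊕ ciphertext.
f3 XOR 7b = 88
b9 XOR f4 = 4d
63 XOR 4a = 29
f8 XOR a7 = 5f
c3 XOR 64 = a7
c8 XOR a6 = 6e
58 XOR f6 = ae
e7 XOR fc = 1b
8b XOR e4 = 6f
92 XOR df = 4d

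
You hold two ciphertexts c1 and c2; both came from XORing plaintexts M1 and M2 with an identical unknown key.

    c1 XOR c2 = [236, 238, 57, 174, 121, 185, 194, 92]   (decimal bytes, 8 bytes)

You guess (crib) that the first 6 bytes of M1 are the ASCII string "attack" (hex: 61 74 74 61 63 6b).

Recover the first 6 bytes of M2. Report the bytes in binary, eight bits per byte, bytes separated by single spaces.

Since c1 ⊕ c2 = M1 ⊕ M2, XORing with the guessed M1 bytes yields the corresponding M2 bytes: M2 = (c1 ⊕ c2) ⊕ M1.
236 XOR  97 = 141
238 XOR 116 = 154
 57 XOR 116 =  77
174 XOR  97 = 207
121 XOR  99 =  26
185 XOR 107 = 210

10001101 10011010 01001101 11001111 00011010 11010010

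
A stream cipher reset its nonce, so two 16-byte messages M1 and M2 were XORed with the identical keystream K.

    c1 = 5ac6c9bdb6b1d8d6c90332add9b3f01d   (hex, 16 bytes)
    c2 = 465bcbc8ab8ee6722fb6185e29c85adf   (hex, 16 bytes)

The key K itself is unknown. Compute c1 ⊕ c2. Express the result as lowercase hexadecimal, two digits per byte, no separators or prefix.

c1 ⊕ c2 = (M1 ⊕ K) ⊕ (M2 ⊕ K) = M1 ⊕ M2 — the shared key cancels under XOR.
5a ^ 46 = 1c
c6 ^ 5b = 9d
c9 ^ cb = 02
bd ^ c8 = 75
b6 ^ ab = 1d
b1 ^ 8e = 3f
d8 ^ e6 = 3e
d6 ^ 72 = a4
c9 ^ 2f = e6
03 ^ b6 = b5
32 ^ 18 = 2a
ad ^ 5e = f3
d9 ^ 29 = f0
b3 ^ c8 = 7b
f0 ^ 5a = aa
1d ^ df = c2

1c9d02751d3f3ea4e6b52af3f07baac2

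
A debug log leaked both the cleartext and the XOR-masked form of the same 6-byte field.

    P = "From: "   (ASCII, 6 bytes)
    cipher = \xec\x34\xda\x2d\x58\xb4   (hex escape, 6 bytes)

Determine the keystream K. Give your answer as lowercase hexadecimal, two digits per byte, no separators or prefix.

Since cipher = P ⊕ K, XORing both sides with P gives K = P ⊕ cipher.
byte 0: 01000110 ⊕ 11101100 = 10101010
byte 1: 01110010 ⊕ 00110100 = 01000110
byte 2: 01101111 ⊕ 11011010 = 10110101
byte 3: 01101101 ⊕ 00101101 = 01000000
byte 4: 00111010 ⊕ 01011000 = 01100010
byte 5: 00100000 ⊕ 10110100 = 10010100

aa46b5406294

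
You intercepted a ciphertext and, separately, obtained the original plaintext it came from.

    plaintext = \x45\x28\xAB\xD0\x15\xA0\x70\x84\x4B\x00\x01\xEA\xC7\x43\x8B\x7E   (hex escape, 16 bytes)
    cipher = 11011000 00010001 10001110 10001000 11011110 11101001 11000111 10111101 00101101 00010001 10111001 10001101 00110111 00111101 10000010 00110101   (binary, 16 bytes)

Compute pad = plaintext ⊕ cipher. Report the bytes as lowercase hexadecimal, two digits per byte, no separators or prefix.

9d392558cb49b7396611b867f07e094b

Since cipher = plaintext ⊕ pad, XORing both sides with plaintext gives pad = plaintext ⊕ cipher.
45 ⊕ d8 = 9d
28 ⊕ 11 = 39
ab ⊕ 8e = 25
d0 ⊕ 88 = 58
15 ⊕ de = cb
a0 ⊕ e9 = 49
70 ⊕ c7 = b7
84 ⊕ bd = 39
4b ⊕ 2d = 66
00 ⊕ 11 = 11
01 ⊕ b9 = b8
ea ⊕ 8d = 67
c7 ⊕ 37 = f0
43 ⊕ 3d = 7e
8b ⊕ 82 = 09
7e ⊕ 35 = 4b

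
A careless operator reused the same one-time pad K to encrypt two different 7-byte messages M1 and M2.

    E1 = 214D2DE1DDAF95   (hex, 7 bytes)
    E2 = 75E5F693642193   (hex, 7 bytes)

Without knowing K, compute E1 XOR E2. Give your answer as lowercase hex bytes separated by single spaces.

E1 ⊕ E2 = (M1 ⊕ K) ⊕ (M2 ⊕ K) = M1 ⊕ M2 — the shared key cancels under XOR.
byte 0:  33 xor 117 =  84
byte 1:  77 xor 229 = 168
byte 2:  45 xor 246 = 219
byte 3: 225 xor 147 = 114
byte 4: 221 xor 100 = 185
byte 5: 175 xor  33 = 142
byte 6: 149 xor 147 =   6

54 a8 db 72 b9 8e 06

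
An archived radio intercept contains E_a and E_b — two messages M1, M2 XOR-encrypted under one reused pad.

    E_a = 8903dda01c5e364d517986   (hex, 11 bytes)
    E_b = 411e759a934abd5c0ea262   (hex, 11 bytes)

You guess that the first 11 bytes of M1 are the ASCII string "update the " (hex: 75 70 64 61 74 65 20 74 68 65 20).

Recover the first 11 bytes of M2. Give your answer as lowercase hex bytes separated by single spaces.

bd 6d cc 5b fb 71 ab 65 37 be c4

First, E_a ⊕ E_b = (M1 ⊕ K) ⊕ (M2 ⊕ K) = M1 ⊕ M2, so the key drops out. Then M2 = (M1 ⊕ M2) ⊕ M1 over the first 11 bytes.
byte 0: (89 xor 41) xor 75 = c8 xor 75 = bd
byte 1: (03 xor 1e) xor 70 = 1d xor 70 = 6d
byte 2: (dd xor 75) xor 64 = a8 xor 64 = cc
byte 3: (a0 xor 9a) xor 61 = 3a xor 61 = 5b
byte 4: (1c xor 93) xor 74 = 8f xor 74 = fb
byte 5: (5e xor 4a) xor 65 = 14 xor 65 = 71
byte 6: (36 xor bd) xor 20 = 8b xor 20 = ab
byte 7: (4d xor 5c) xor 74 = 11 xor 74 = 65
byte 8: (51 xor 0e) xor 68 = 5f xor 68 = 37
byte 9: (79 xor a2) xor 65 = db xor 65 = be
byte 10: (86 xor 62) xor 20 = e4 xor 20 = c4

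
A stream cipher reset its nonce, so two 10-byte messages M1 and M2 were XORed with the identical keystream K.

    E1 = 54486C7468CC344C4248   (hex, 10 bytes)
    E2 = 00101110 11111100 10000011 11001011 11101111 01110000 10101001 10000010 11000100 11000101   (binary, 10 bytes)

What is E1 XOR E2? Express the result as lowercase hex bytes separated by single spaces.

E1 ⊕ E2 = (M1 ⊕ K) ⊕ (M2 ⊕ K) = M1 ⊕ M2 — the shared key cancels under XOR.
byte 0: 54 ⊕ 2e = 7a
byte 1: 48 ⊕ fc = b4
byte 2: 6c ⊕ 83 = ef
byte 3: 74 ⊕ cb = bf
byte 4: 68 ⊕ ef = 87
byte 5: cc ⊕ 70 = bc
byte 6: 34 ⊕ a9 = 9d
byte 7: 4c ⊕ 82 = ce
byte 8: 42 ⊕ c4 = 86
byte 9: 48 ⊕ c5 = 8d

7a b4 ef bf 87 bc 9d ce 86 8d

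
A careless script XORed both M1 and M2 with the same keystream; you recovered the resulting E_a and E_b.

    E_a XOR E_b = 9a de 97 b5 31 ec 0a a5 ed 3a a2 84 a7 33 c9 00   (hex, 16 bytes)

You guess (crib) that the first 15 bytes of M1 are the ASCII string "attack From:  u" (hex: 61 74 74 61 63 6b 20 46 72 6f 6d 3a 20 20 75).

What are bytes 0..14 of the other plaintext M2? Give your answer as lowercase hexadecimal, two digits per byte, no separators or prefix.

Since E_a ⊕ E_b = M1 ⊕ M2, XORing with the guessed M1 bytes yields the corresponding M2 bytes: M2 = (E_a ⊕ E_b) ⊕ M1.
byte 0: 154 xor  97 = 251
byte 1: 222 xor 116 = 170
byte 2: 151 xor 116 = 227
byte 3: 181 xor  97 = 212
byte 4:  49 xor  99 =  82
byte 5: 236 xor 107 = 135
byte 6:  10 xor  32 =  42
byte 7: 165 xor  70 = 227
byte 8: 237 xor 114 = 159
byte 9:  58 xor 111 =  85
byte 10: 162 xor 109 = 207
byte 11: 132 xor  58 = 190
byte 12: 167 xor  32 = 135
byte 13:  51 xor  32 =  19
byte 14: 201 xor 117 = 188

fbaae3d452872ae39f55cfbe8713bc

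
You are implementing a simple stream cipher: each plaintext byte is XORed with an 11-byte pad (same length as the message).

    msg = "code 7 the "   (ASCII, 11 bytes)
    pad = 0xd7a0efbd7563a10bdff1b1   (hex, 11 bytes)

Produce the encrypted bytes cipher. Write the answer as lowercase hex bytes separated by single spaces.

63 xor d7 = b4
6f xor a0 = cf
64 xor ef = 8b
65 xor bd = d8
20 xor 75 = 55
37 xor 63 = 54
20 xor a1 = 81
74 xor 0b = 7f
68 xor df = b7
65 xor f1 = 94
20 xor b1 = 91

b4 cf 8b d8 55 54 81 7f b7 94 91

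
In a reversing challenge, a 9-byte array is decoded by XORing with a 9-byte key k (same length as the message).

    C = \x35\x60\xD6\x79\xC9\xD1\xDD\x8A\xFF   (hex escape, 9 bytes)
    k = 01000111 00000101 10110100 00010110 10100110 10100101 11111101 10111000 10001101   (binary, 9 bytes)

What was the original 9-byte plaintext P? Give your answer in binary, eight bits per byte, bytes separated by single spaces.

XOR is its own inverse, so applying the key byte-wise gives the result directly.
35 xor 47 = 72
60 xor 05 = 65
d6 xor b4 = 62
79 xor 16 = 6f
c9 xor a6 = 6f
d1 xor a5 = 74
dd xor fd = 20
8a xor b8 = 32
ff xor 8d = 72

01110010 01100101 01100010 01101111 01101111 01110100 00100000 00110010 01110010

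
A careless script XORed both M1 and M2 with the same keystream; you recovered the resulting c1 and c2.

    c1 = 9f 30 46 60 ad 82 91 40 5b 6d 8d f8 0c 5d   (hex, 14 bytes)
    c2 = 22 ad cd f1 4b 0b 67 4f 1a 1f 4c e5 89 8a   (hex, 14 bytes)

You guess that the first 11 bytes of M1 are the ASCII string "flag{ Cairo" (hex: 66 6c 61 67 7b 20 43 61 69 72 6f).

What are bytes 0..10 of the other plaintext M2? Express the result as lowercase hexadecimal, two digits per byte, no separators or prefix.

dbf1eaf69da9b56e2800ae

First, c1 ⊕ c2 = (M1 ⊕ K) ⊕ (M2 ⊕ K) = M1 ⊕ M2, so the key drops out. Then M2 = (M1 ⊕ M2) ⊕ M1 over the first 11 bytes.
byte 0: (9f ^ 22) ^ 66 = bd ^ 66 = db
byte 1: (30 ^ ad) ^ 6c = 9d ^ 6c = f1
byte 2: (46 ^ cd) ^ 61 = 8b ^ 61 = ea
byte 3: (60 ^ f1) ^ 67 = 91 ^ 67 = f6
byte 4: (ad ^ 4b) ^ 7b = e6 ^ 7b = 9d
byte 5: (82 ^ 0b) ^ 20 = 89 ^ 20 = a9
byte 6: (91 ^ 67) ^ 43 = f6 ^ 43 = b5
byte 7: (40 ^ 4f) ^ 61 = 0f ^ 61 = 6e
byte 8: (5b ^ 1a) ^ 69 = 41 ^ 69 = 28
byte 9: (6d ^ 1f) ^ 72 = 72 ^ 72 = 00
byte 10: (8d ^ 4c) ^ 6f = c1 ^ 6f = ae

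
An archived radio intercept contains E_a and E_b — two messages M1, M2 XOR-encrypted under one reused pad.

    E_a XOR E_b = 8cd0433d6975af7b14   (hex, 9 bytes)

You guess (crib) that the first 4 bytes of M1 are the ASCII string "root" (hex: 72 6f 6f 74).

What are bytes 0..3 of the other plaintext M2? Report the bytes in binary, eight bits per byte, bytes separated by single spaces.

Since E_a ⊕ E_b = M1 ⊕ M2, XORing with the guessed M1 bytes yields the corresponding M2 bytes: M2 = (E_a ⊕ E_b) ⊕ M1.
byte 0: 140 XOR 114 = 254
byte 1: 208 XOR 111 = 191
byte 2:  67 XOR 111 =  44
byte 3:  61 XOR 116 =  73

11111110 10111111 00101100 01001001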